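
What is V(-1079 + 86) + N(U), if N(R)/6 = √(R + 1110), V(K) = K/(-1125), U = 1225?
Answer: 331/375 + 6*√2335 ≈ 290.81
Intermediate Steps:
V(K) = -K/1125 (V(K) = K*(-1/1125) = -K/1125)
N(R) = 6*√(1110 + R) (N(R) = 6*√(R + 1110) = 6*√(1110 + R))
V(-1079 + 86) + N(U) = -(-1079 + 86)/1125 + 6*√(1110 + 1225) = -1/1125*(-993) + 6*√2335 = 331/375 + 6*√2335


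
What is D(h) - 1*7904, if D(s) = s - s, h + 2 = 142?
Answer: -7904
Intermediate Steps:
h = 140 (h = -2 + 142 = 140)
D(s) = 0
D(h) - 1*7904 = 0 - 1*7904 = 0 - 7904 = -7904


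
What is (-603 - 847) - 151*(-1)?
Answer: -1299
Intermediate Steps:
(-603 - 847) - 151*(-1) = -1450 + 151 = -1299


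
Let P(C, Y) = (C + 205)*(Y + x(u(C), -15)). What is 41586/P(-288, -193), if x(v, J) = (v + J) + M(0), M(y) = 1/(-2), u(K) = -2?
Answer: 83172/34943 ≈ 2.3802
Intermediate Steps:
M(y) = -1/2
x(v, J) = -1/2 + J + v (x(v, J) = (v + J) - 1/2 = (J + v) - 1/2 = -1/2 + J + v)
P(C, Y) = (205 + C)*(-35/2 + Y) (P(C, Y) = (C + 205)*(Y + (-1/2 - 15 - 2)) = (205 + C)*(Y - 35/2) = (205 + C)*(-35/2 + Y))
41586/P(-288, -193) = 41586/(-7175/2 + 205*(-193) - 35/2*(-288) - 288*(-193)) = 41586/(-7175/2 - 39565 + 5040 + 55584) = 41586/(34943/2) = 41586*(2/34943) = 83172/34943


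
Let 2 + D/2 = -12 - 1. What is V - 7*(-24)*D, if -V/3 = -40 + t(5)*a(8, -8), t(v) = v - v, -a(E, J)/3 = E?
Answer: -4920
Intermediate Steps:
a(E, J) = -3*E
t(v) = 0
D = -30 (D = -4 + 2*(-12 - 1) = -4 + 2*(-13) = -4 - 26 = -30)
V = 120 (V = -3*(-40 + 0*(-3*8)) = -3*(-40 + 0*(-24)) = -3*(-40 + 0) = -3*(-40) = 120)
V - 7*(-24)*D = 120 - 7*(-24)*(-30) = 120 - (-168)*(-30) = 120 - 1*5040 = 120 - 5040 = -4920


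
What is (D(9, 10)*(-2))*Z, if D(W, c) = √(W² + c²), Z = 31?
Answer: -62*√181 ≈ -834.13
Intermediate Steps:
(D(9, 10)*(-2))*Z = (√(9² + 10²)*(-2))*31 = (√(81 + 100)*(-2))*31 = (√181*(-2))*31 = -2*√181*31 = -62*√181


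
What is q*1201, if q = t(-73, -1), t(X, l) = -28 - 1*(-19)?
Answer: -10809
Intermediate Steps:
t(X, l) = -9 (t(X, l) = -28 + 19 = -9)
q = -9
q*1201 = -9*1201 = -10809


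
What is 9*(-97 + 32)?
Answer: -585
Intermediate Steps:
9*(-97 + 32) = 9*(-65) = -585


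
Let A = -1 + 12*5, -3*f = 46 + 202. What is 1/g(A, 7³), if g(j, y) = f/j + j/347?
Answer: -61419/75613 ≈ -0.81228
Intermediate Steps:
f = -248/3 (f = -(46 + 202)/3 = -⅓*248 = -248/3 ≈ -82.667)
A = 59 (A = -1 + 60 = 59)
g(j, y) = -248/(3*j) + j/347
1/g(A, 7³) = 1/(-248/3/59 + (1/347)*59) = 1/(-248/3*1/59 + 59/347) = 1/(-248/177 + 59/347) = 1/(-75613/61419) = -61419/75613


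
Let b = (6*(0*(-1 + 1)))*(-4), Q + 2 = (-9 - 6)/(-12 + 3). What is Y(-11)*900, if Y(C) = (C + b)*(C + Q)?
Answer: 112200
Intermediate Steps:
Q = -⅓ (Q = -2 + (-9 - 6)/(-12 + 3) = -2 - 15/(-9) = -2 - 15*(-⅑) = -2 + 5/3 = -⅓ ≈ -0.33333)
b = 0 (b = (6*(0*0))*(-4) = (6*0)*(-4) = 0*(-4) = 0)
Y(C) = C*(-⅓ + C) (Y(C) = (C + 0)*(C - ⅓) = C*(-⅓ + C))
Y(-11)*900 = -11*(-⅓ - 11)*900 = -11*(-34/3)*900 = (374/3)*900 = 112200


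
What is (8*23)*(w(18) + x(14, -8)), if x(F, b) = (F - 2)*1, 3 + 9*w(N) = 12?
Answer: 2392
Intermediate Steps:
w(N) = 1 (w(N) = -1/3 + (1/9)*12 = -1/3 + 4/3 = 1)
x(F, b) = -2 + F (x(F, b) = (-2 + F)*1 = -2 + F)
(8*23)*(w(18) + x(14, -8)) = (8*23)*(1 + (-2 + 14)) = 184*(1 + 12) = 184*13 = 2392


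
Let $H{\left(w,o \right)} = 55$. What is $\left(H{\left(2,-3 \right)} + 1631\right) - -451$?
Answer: $2137$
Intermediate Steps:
$\left(H{\left(2,-3 \right)} + 1631\right) - -451 = \left(55 + 1631\right) - -451 = 1686 + \left(-1052 + 1503\right) = 1686 + 451 = 2137$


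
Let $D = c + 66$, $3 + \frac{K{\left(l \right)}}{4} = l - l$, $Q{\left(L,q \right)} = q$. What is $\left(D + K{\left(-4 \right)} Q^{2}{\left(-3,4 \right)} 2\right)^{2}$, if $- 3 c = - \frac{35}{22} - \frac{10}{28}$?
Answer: $\frac{597118096}{5929} \approx 1.0071 \cdot 10^{5}$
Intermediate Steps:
$c = \frac{50}{77}$ ($c = - \frac{- \frac{35}{22} - \frac{10}{28}}{3} = - \frac{\left(-35\right) \frac{1}{22} - \frac{5}{14}}{3} = - \frac{- \frac{35}{22} - \frac{5}{14}}{3} = \left(- \frac{1}{3}\right) \left(- \frac{150}{77}\right) = \frac{50}{77} \approx 0.64935$)
$K{\left(l \right)} = -12$ ($K{\left(l \right)} = -12 + 4 \left(l - l\right) = -12 + 4 \cdot 0 = -12 + 0 = -12$)
$D = \frac{5132}{77}$ ($D = \frac{50}{77} + 66 = \frac{5132}{77} \approx 66.649$)
$\left(D + K{\left(-4 \right)} Q^{2}{\left(-3,4 \right)} 2\right)^{2} = \left(\frac{5132}{77} + - 12 \cdot 4^{2} \cdot 2\right)^{2} = \left(\frac{5132}{77} + \left(-12\right) 16 \cdot 2\right)^{2} = \left(\frac{5132}{77} - 384\right)^{2} = \left(- \frac{24436}{77}\right)^{2} = \frac{597118096}{5929}$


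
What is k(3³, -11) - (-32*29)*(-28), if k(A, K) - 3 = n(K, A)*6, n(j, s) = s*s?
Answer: -21607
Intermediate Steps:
n(j, s) = s²
k(A, K) = 3 + 6*A² (k(A, K) = 3 + A²*6 = 3 + 6*A²)
k(3³, -11) - (-32*29)*(-28) = (3 + 6*(3³)²) - (-32*29)*(-28) = (3 + 6*27²) - (-928)*(-28) = (3 + 6*729) - 1*25984 = (3 + 4374) - 25984 = 4377 - 25984 = -21607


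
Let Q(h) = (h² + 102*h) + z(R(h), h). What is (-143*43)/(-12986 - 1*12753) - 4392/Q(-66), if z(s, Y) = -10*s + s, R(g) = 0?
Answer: 1772996/849387 ≈ 2.0874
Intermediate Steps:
z(s, Y) = -9*s
Q(h) = h² + 102*h (Q(h) = (h² + 102*h) - 9*0 = (h² + 102*h) + 0 = h² + 102*h)
(-143*43)/(-12986 - 1*12753) - 4392/Q(-66) = (-143*43)/(-12986 - 1*12753) - 4392*(-1/(66*(102 - 66))) = -6149/(-12986 - 12753) - 4392/((-66*36)) = -6149/(-25739) - 4392/(-2376) = -6149*(-1/25739) - 4392*(-1/2376) = 6149/25739 + 61/33 = 1772996/849387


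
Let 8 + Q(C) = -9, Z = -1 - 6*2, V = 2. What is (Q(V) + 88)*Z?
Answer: -923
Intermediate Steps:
Z = -13 (Z = -1 - 12 = -13)
Q(C) = -17 (Q(C) = -8 - 9 = -17)
(Q(V) + 88)*Z = (-17 + 88)*(-13) = 71*(-13) = -923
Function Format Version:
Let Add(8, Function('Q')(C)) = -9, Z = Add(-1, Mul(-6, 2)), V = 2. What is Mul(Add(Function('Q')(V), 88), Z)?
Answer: -923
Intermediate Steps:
Z = -13 (Z = Add(-1, -12) = -13)
Function('Q')(C) = -17 (Function('Q')(C) = Add(-8, -9) = -17)
Mul(Add(Function('Q')(V), 88), Z) = Mul(Add(-17, 88), -13) = Mul(71, -13) = -923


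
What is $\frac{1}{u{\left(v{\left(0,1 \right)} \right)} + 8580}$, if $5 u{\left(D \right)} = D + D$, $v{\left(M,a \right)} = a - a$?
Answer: $\frac{1}{8580} \approx 0.00011655$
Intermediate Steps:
$v{\left(M,a \right)} = 0$
$u{\left(D \right)} = \frac{2 D}{5}$ ($u{\left(D \right)} = \frac{D + D}{5} = \frac{2 D}{5}$)
$\frac{1}{u{\left(v{\left(0,1 \right)} \right)} + 8580} = \frac{1}{\frac{2}{5} \cdot 0 + 8580} = \frac{1}{0 + 8580} = \frac{1}{8580}$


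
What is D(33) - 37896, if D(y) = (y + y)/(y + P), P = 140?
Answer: -6555942/173 ≈ -37896.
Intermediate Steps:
D(y) = 2*y/(140 + y) (D(y) = (y + y)/(y + 140) = (2*y)/(140 + y) = 2*y/(140 + y))
D(33) - 37896 = 2*33/(140 + 33) - 37896 = 2*33/173 - 37896 = 2*33*(1/173) - 37896 = 66/173 - 37896 = -6555942/173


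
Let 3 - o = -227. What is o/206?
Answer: 115/103 ≈ 1.1165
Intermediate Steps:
o = 230 (o = 3 - 1*(-227) = 3 + 227 = 230)
o/206 = 230/206 = 230*(1/206) = 115/103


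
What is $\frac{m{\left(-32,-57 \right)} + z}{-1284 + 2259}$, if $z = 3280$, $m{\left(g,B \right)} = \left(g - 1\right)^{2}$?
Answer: $\frac{4369}{975} \approx 4.481$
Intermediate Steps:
$m{\left(g,B \right)} = \left(-1 + g\right)^{2}$
$\frac{m{\left(-32,-57 \right)} + z}{-1284 + 2259} = \frac{\left(-1 - 32\right)^{2} + 3280}{-1284 + 2259} = \frac{\left(-33\right)^{2} + 3280}{975} = \left(1089 + 3280\right) \frac{1}{975} = 4369 \cdot \frac{1}{975} = \frac{4369}{975}$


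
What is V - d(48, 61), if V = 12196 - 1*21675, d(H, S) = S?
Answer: -9540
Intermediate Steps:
V = -9479 (V = 12196 - 21675 = -9479)
V - d(48, 61) = -9479 - 1*61 = -9479 - 61 = -9540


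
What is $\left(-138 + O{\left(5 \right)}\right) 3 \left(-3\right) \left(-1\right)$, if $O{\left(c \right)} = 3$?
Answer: $-1215$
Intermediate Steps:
$\left(-138 + O{\left(5 \right)}\right) 3 \left(-3\right) \left(-1\right) = \left(-138 + 3\right) 3 \left(-3\right) \left(-1\right) = - 135 \left(\left(-9\right) \left(-1\right)\right) = \left(-135\right) 9 = -1215$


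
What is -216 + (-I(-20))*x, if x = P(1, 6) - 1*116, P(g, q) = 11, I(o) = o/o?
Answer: -111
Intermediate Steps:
I(o) = 1
x = -105 (x = 11 - 1*116 = 11 - 116 = -105)
-216 + (-I(-20))*x = -216 - 1*1*(-105) = -216 - 1*(-105) = -216 + 105 = -111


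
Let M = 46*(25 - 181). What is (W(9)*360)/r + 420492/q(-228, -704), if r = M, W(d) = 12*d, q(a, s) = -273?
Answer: -3235112/2093 ≈ -1545.7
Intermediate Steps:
M = -7176 (M = 46*(-156) = -7176)
r = -7176
(W(9)*360)/r + 420492/q(-228, -704) = ((12*9)*360)/(-7176) + 420492/(-273) = (108*360)*(-1/7176) + 420492*(-1/273) = 38880*(-1/7176) - 140164/91 = -1620/299 - 140164/91 = -3235112/2093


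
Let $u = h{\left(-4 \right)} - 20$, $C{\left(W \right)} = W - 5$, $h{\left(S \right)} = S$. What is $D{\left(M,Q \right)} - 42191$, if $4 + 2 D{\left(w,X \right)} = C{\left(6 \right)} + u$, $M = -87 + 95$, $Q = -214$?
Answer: $- \frac{84409}{2} \approx -42205.0$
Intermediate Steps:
$M = 8$
$C{\left(W \right)} = -5 + W$
$u = -24$ ($u = -4 - 20 = -24$)
$D{\left(w,X \right)} = - \frac{27}{2}$ ($D{\left(w,X \right)} = -2 + \frac{\left(-5 + 6\right) - 24}{2} = -2 + \frac{1 - 24}{2} = -2 + \frac{1}{2} \left(-23\right) = -2 - \frac{23}{2} = - \frac{27}{2}$)
$D{\left(M,Q \right)} - 42191 = - \frac{27}{2} - 42191 = - \frac{84409}{2}$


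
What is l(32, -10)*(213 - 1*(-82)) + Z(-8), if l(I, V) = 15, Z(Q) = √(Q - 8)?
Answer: 4425 + 4*I ≈ 4425.0 + 4.0*I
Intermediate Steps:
Z(Q) = √(-8 + Q)
l(32, -10)*(213 - 1*(-82)) + Z(-8) = 15*(213 - 1*(-82)) + √(-8 - 8) = 15*(213 + 82) + √(-16) = 15*295 + 4*I = 4425 + 4*I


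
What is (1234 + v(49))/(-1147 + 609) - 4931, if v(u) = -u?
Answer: -2654063/538 ≈ -4933.2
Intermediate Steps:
(1234 + v(49))/(-1147 + 609) - 4931 = (1234 - 1*49)/(-1147 + 609) - 4931 = (1234 - 49)/(-538) - 4931 = 1185*(-1/538) - 4931 = -1185/538 - 4931 = -2654063/538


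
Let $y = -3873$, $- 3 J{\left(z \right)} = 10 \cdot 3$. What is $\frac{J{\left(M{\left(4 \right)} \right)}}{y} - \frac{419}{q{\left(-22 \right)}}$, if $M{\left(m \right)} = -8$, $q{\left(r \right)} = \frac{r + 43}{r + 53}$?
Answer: $- \frac{16768729}{27111} \approx -618.52$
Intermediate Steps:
$q{\left(r \right)} = \frac{43 + r}{53 + r}$
$J{\left(z \right)} = -10$ ($J{\left(z \right)} = - \frac{10 \cdot 3}{3} = \left(- \frac{1}{3}\right) 30 = -10$)
$\frac{J{\left(M{\left(4 \right)} \right)}}{y} - \frac{419}{q{\left(-22 \right)}} = - \frac{10}{-3873} - \frac{419}{\frac{1}{53 - 22} \left(43 - 22\right)} = \left(-10\right) \left(- \frac{1}{3873}\right) - \frac{419}{\frac{1}{31} \cdot 21} = \frac{10}{3873} - \frac{419}{\frac{1}{31} \cdot 21} = \frac{10}{3873} - \frac{419}{\frac{21}{31}} = \frac{10}{3873} - \frac{12989}{21} = - \frac{16768729}{27111}$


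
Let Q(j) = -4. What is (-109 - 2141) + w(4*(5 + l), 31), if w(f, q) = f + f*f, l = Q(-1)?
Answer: -2230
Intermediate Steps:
l = -4
w(f, q) = f + f²
(-109 - 2141) + w(4*(5 + l), 31) = (-109 - 2141) + (4*(5 - 4))*(1 + 4*(5 - 4)) = -2250 + (4*1)*(1 + 4*1) = -2250 + 4*(1 + 4) = -2250 + 4*5 = -2250 + 20 = -2230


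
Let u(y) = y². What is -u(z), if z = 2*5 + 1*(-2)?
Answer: -64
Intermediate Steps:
z = 8 (z = 10 - 2 = 8)
-u(z) = -1*8² = -1*64 = -64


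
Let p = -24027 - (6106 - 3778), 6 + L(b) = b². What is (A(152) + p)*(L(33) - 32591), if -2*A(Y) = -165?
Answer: 827793930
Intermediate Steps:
A(Y) = 165/2 (A(Y) = -½*(-165) = 165/2)
L(b) = -6 + b²
p = -26355 (p = -24027 - 1*2328 = -24027 - 2328 = -26355)
(A(152) + p)*(L(33) - 32591) = (165/2 - 26355)*((-6 + 33²) - 32591) = -52545*((-6 + 1089) - 32591)/2 = -52545*(1083 - 32591)/2 = -52545/2*(-31508) = 827793930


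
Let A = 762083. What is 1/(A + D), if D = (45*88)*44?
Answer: 1/936323 ≈ 1.0680e-6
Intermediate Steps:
D = 174240 (D = 3960*44 = 174240)
1/(A + D) = 1/(762083 + 174240) = 1/936323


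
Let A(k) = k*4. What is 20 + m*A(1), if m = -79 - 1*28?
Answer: -408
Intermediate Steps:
A(k) = 4*k
m = -107 (m = -79 - 28 = -107)
20 + m*A(1) = 20 - 428 = -408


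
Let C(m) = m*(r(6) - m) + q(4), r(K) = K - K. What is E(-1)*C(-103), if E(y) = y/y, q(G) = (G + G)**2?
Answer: -10545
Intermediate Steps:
q(G) = 4*G**2 (q(G) = (2*G)**2 = 4*G**2)
r(K) = 0
E(y) = 1
C(m) = 64 - m**2 (C(m) = m*(0 - m) + 4*4**2 = m*(-m) + 4*16 = -m**2 + 64 = 64 - m**2)
E(-1)*C(-103) = 1*(64 - 1*(-103)**2) = 1*(64 - 1*10609) = 1*(64 - 10609) = 1*(-10545) = -10545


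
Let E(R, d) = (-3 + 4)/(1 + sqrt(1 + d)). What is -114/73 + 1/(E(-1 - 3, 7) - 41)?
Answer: -171462/108113 - sqrt(2)/5924 ≈ -1.5862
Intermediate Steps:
E(R, d) = 1/(1 + sqrt(1 + d))
-114/73 + 1/(E(-1 - 3, 7) - 41) = -114/73 + 1/(1/(1 + sqrt(1 + 7)) - 41) = -114*1/73 + 1/(1/(1 + sqrt(8)) - 41) = -114/73 + 1/(1/(1 + 2*sqrt(2)) - 41) = -114/73 + 1/(-41 + 1/(1 + 2*sqrt(2)))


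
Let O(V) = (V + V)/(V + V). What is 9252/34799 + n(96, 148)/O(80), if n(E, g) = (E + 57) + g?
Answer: 10483751/34799 ≈ 301.27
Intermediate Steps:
O(V) = 1 (O(V) = (2*V)/((2*V)) = (2*V)*(1/(2*V)) = 1)
n(E, g) = 57 + E + g (n(E, g) = (57 + E) + g = 57 + E + g)
9252/34799 + n(96, 148)/O(80) = 9252/34799 + (57 + 96 + 148)/1 = 9252*(1/34799) + 301*1 = 9252/34799 + 301 = 10483751/34799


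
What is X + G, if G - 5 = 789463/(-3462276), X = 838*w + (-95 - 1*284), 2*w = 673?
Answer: 975021141725/3462276 ≈ 2.8161e+5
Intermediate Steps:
w = 673/2 (w = (½)*673 = 673/2 ≈ 336.50)
X = 281608 (X = 838*(673/2) + (-95 - 1*284) = 281987 + (-95 - 284) = 281987 - 379 = 281608)
G = 16521917/3462276 (G = 5 + 789463/(-3462276) = 5 + 789463*(-1/3462276) = 5 - 789463/3462276 = 16521917/3462276 ≈ 4.7720)
X + G = 281608 + 16521917/3462276 = 975021141725/3462276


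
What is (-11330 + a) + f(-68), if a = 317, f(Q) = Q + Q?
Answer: -11149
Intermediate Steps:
f(Q) = 2*Q
(-11330 + a) + f(-68) = (-11330 + 317) + 2*(-68) = -11013 - 136 = -11149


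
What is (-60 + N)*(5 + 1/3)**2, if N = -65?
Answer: -32000/9 ≈ -3555.6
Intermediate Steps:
(-60 + N)*(5 + 1/3)**2 = (-60 - 65)*(5 + 1/3)**2 = -125*(5 + 1/3)**2 = -125*(16/3)**2 = -125*256/9 = -32000/9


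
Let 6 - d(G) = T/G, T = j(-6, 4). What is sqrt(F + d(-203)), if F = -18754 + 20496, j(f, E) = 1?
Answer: sqrt(72033535)/203 ≈ 41.809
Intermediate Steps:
F = 1742
T = 1
d(G) = 6 - 1/G
sqrt(F + d(-203)) = sqrt(1742 + (6 - 1/(-203))) = sqrt(1742 + (6 - 1*(-1/203))) = sqrt(1742 + (6 + 1/203)) = sqrt(1742 + 1219/203) = sqrt(354845/203) = sqrt(72033535)/203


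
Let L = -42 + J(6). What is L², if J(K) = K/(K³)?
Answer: 2283121/1296 ≈ 1761.7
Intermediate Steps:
J(K) = K⁻² (J(K) = K/K³ = K⁻²)
L = -1511/36 (L = -42 + 6⁻² = -42 + 1/36 = -1511/36 ≈ -41.972)
L² = (-1511/36)² = 2283121/1296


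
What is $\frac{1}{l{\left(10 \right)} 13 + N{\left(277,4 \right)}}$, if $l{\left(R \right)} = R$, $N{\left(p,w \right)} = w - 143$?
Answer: $- \frac{1}{9} \approx -0.11111$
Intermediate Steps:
$N{\left(p,w \right)} = -143 + w$ ($N{\left(p,w \right)} = w - 143 = -143 + w$)
$\frac{1}{l{\left(10 \right)} 13 + N{\left(277,4 \right)}} = \frac{1}{10 \cdot 13 + \left(-143 + 4\right)} = \frac{1}{130 - 139} = \frac{1}{-9} = - \frac{1}{9}$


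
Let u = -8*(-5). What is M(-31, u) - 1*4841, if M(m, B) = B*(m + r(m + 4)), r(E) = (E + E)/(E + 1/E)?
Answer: -438081/73 ≈ -6001.1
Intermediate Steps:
r(E) = 2*E/(E + 1/E) (r(E) = (2*E)/(E + 1/E) = 2*E/(E + 1/E))
u = 40
M(m, B) = B*(m + 2*(4 + m)²/(1 + (4 + m)²)) (M(m, B) = B*(m + 2*(m + 4)²/(1 + (m + 4)²)) = B*(m + 2*(4 + m)²/(1 + (4 + m)²)))
M(-31, u) - 1*4841 = 40*(2*(4 - 31)² - 31*(1 + (4 - 31)²))/(1 + (4 - 31)²) - 1*4841 = 40*(2*(-27)² - 31*(1 + (-27)²))/(1 + (-27)²) - 4841 = 40*(2*729 - 31*(1 + 729))/(1 + 729) - 4841 = 40*(1458 - 31*730)/730 - 4841 = 40*(1/730)*(1458 - 22630) - 4841 = 40*(1/730)*(-21172) - 4841 = -84688/73 - 4841 = -438081/73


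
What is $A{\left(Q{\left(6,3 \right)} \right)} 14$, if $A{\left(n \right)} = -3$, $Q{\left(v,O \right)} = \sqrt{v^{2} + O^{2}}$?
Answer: $-42$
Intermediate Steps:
$Q{\left(v,O \right)} = \sqrt{O^{2} + v^{2}}$
$A{\left(Q{\left(6,3 \right)} \right)} 14 = \left(-3\right) 14 = -42$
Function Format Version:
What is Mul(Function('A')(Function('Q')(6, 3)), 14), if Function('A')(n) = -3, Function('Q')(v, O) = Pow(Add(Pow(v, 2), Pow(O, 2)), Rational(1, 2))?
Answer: -42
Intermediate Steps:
Function('Q')(v, O) = Pow(Add(Pow(O, 2), Pow(v, 2)), Rational(1, 2))
Mul(Function('A')(Function('Q')(6, 3)), 14) = Mul(-3, 14) = -42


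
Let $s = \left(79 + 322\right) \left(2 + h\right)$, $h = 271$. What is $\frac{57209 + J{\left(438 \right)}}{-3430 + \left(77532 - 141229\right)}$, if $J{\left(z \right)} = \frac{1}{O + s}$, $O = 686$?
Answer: $- \frac{6302086232}{7394643193} \approx -0.85225$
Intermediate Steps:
$s = 109473$ ($s = \left(79 + 322\right) \left(2 + 271\right) = 401 \cdot 273 = 109473$)
$J{\left(z \right)} = \frac{1}{110159}$ ($J{\left(z \right)} = \frac{1}{686 + 109473} = \frac{1}{110159}$)
$\frac{57209 + J{\left(438 \right)}}{-3430 + \left(77532 - 141229\right)} = \frac{57209 + \frac{1}{110159}}{-3430 + \left(77532 - 141229\right)} = \frac{6302086232}{110159 \left(-3430 - 63697\right)} = \frac{6302086232}{110159 \left(-67127\right)} = \frac{6302086232}{110159} \left(- \frac{1}{67127}\right) = - \frac{6302086232}{7394643193}$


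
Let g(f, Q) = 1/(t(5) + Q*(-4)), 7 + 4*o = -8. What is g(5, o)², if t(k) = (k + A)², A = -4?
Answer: 1/256 ≈ 0.0039063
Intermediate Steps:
o = -15/4 (o = -7/4 + (¼)*(-8) = -7/4 - 2 = -15/4 ≈ -3.7500)
t(k) = (-4 + k)² (t(k) = (k - 4)² = (-4 + k)²)
g(f, Q) = 1/(1 - 4*Q) (g(f, Q) = 1/((-4 + 5)² + Q*(-4)) = 1/(1² - 4*Q) = 1/(1 - 4*Q))
g(5, o)² = (-1/(-1 + 4*(-15/4)))² = (-1/(-1 - 15))² = (-1/(-16))² = (-1*(-1/16))² = (1/16)² = 1/256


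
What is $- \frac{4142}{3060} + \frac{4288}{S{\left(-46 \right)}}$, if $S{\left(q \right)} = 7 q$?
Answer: $- \frac{3613751}{246330} \approx -14.67$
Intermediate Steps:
$- \frac{4142}{3060} + \frac{4288}{S{\left(-46 \right)}} = - \frac{4142}{3060} + \frac{4288}{7 \left(-46\right)} = \left(-4142\right) \frac{1}{3060} + \frac{4288}{-322} = - \frac{2071}{1530} + 4288 \left(- \frac{1}{322}\right) = - \frac{2071}{1530} - \frac{2144}{161} = - \frac{3613751}{246330}$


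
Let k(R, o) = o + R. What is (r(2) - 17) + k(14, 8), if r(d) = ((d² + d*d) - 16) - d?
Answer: -5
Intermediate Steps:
k(R, o) = R + o
r(d) = -16 - d + 2*d² (r(d) = ((d² + d²) - 16) - d = (2*d² - 16) - d = (-16 + 2*d²) - d = -16 - d + 2*d²)
(r(2) - 17) + k(14, 8) = ((-16 - 1*2 + 2*2²) - 17) + (14 + 8) = ((-16 - 2 + 2*4) - 17) + 22 = ((-16 - 2 + 8) - 17) + 22 = (-10 - 17) + 22 = -27 + 22 = -5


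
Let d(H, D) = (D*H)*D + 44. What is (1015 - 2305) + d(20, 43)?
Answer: 35734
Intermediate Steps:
d(H, D) = 44 + H*D² (d(H, D) = H*D² + 44 = 44 + H*D²)
(1015 - 2305) + d(20, 43) = (1015 - 2305) + (44 + 20*43²) = -1290 + (44 + 20*1849) = -1290 + (44 + 36980) = -1290 + 37024 = 35734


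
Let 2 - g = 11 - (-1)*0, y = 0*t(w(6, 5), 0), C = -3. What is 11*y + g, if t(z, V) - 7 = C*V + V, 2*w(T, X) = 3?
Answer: -9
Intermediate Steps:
w(T, X) = 3/2 (w(T, X) = (1/2)*3 = 3/2)
t(z, V) = 7 - 2*V (t(z, V) = 7 + (-3*V + V) = 7 - 2*V)
y = 0 (y = 0*(7 - 2*0) = 0*(7 + 0) = 0*7 = 0)
g = -9 (g = 2 - (11 - (-1)*0) = 2 - (11 - 1*0) = 2 - (11 + 0) = 2 - 1*11 = 2 - 11 = -9)
11*y + g = 11*0 - 9 = 0 - 9 = -9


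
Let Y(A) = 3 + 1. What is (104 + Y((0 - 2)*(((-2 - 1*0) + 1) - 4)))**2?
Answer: 11664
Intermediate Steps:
Y(A) = 4
(104 + Y((0 - 2)*(((-2 - 1*0) + 1) - 4)))**2 = (104 + 4)**2 = 108**2 = 11664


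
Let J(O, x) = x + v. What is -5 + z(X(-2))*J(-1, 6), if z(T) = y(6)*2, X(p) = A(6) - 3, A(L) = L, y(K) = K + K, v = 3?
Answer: 211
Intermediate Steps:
y(K) = 2*K
X(p) = 3 (X(p) = 6 - 3 = 3)
z(T) = 24 (z(T) = (2*6)*2 = 12*2 = 24)
J(O, x) = 3 + x (J(O, x) = x + 3 = 3 + x)
-5 + z(X(-2))*J(-1, 6) = -5 + 24*(3 + 6) = -5 + 24*9 = -5 + 216 = 211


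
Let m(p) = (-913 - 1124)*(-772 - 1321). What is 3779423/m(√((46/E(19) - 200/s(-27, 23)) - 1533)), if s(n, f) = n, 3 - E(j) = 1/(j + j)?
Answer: 3779423/4263441 ≈ 0.88647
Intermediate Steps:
E(j) = 3 - 1/(2*j) (E(j) = 3 - 1/(j + j) = 3 - 1/(2*j))
m(p) = 4263441 (m(p) = -2037*(-2093) = 4263441)
3779423/m(√((46/E(19) - 200/s(-27, 23)) - 1533)) = 3779423/4263441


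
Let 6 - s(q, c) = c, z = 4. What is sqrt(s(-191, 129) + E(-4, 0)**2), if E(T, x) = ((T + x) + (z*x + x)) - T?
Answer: I*sqrt(123) ≈ 11.091*I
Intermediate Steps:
s(q, c) = 6 - c
E(T, x) = 6*x (E(T, x) = ((T + x) + (4*x + x)) - T = ((T + x) + 5*x) - T = (T + 6*x) - T = 6*x)
sqrt(s(-191, 129) + E(-4, 0)**2) = sqrt((6 - 1*129) + (6*0)**2) = sqrt((6 - 129) + 0**2) = sqrt(-123 + 0) = sqrt(-123) = I*sqrt(123)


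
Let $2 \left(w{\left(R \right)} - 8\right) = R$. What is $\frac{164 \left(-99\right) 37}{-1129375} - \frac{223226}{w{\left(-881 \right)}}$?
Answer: $\frac{100946272136}{195381875} \approx 516.66$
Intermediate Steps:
$w{\left(R \right)} = 8 + \frac{R}{2}$
$\frac{164 \left(-99\right) 37}{-1129375} - \frac{223226}{w{\left(-881 \right)}} = \frac{164 \left(-99\right) 37}{-1129375} - \frac{223226}{8 + \frac{1}{2} \left(-881\right)} = \left(-16236\right) 37 \left(- \frac{1}{1129375}\right) - \frac{223226}{8 - \frac{881}{2}} = \left(-600732\right) \left(- \frac{1}{1129375}\right) - \frac{223226}{- \frac{865}{2}} = \frac{600732}{1129375} - - \frac{446452}{865} = \frac{600732}{1129375} + \frac{446452}{865} = \frac{100946272136}{195381875}$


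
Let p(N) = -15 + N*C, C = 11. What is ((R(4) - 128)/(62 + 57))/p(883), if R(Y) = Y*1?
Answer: -62/577031 ≈ -0.00010745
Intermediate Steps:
R(Y) = Y
p(N) = -15 + 11*N (p(N) = -15 + N*11 = -15 + 11*N)
((R(4) - 128)/(62 + 57))/p(883) = ((4 - 128)/(62 + 57))/(-15 + 11*883) = (-124/119)/(-15 + 9713) = -124*1/119/9698 = -124/119*1/9698 = -62/577031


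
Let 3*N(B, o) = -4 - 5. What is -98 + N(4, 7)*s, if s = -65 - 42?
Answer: 223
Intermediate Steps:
N(B, o) = -3 (N(B, o) = (-4 - 5)/3 = (⅓)*(-9) = -3)
s = -107
-98 + N(4, 7)*s = -98 - 3*(-107) = -98 + 321 = 223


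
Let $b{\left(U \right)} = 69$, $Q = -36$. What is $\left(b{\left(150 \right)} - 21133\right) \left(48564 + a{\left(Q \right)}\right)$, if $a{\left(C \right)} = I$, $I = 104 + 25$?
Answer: $-1025669352$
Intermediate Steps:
$I = 129$
$a{\left(C \right)} = 129$
$\left(b{\left(150 \right)} - 21133\right) \left(48564 + a{\left(Q \right)}\right) = \left(69 - 21133\right) \left(48564 + 129\right) = \left(-21064\right) 48693 = -1025669352$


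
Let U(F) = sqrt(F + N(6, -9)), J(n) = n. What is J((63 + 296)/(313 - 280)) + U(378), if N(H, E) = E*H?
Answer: 953/33 ≈ 28.879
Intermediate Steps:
U(F) = sqrt(-54 + F) (U(F) = sqrt(F - 9*6) = sqrt(F - 54) = sqrt(-54 + F))
J((63 + 296)/(313 - 280)) + U(378) = (63 + 296)/(313 - 280) + sqrt(-54 + 378) = 359/33 + sqrt(324) = 359*(1/33) + 18 = 359/33 + 18 = 953/33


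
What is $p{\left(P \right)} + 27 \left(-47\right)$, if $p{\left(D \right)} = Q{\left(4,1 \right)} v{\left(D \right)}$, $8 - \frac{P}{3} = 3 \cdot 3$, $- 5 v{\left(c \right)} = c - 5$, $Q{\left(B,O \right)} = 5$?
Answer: $-1261$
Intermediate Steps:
$v{\left(c \right)} = 1 - \frac{c}{5}$ ($v{\left(c \right)} = - \frac{c - 5}{5} = - \frac{-5 + c}{5} = 1 - \frac{c}{5}$)
$P = -3$ ($P = 24 - 3 \cdot 3 \cdot 3 = 24 - 27 = -3$)
$p{\left(D \right)} = 5 - D$ ($p{\left(D \right)} = 5 \left(1 - \frac{D}{5}\right) = 5 - D$)
$p{\left(P \right)} + 27 \left(-47\right) = \left(5 - -3\right) + 27 \left(-47\right) = \left(5 + 3\right) - 1269 = 8 - 1269 = -1261$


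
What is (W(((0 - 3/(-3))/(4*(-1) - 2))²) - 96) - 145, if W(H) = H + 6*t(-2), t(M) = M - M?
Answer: -8675/36 ≈ -240.97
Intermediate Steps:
t(M) = 0
W(H) = H (W(H) = H + 6*0 = H + 0 = H)
(W(((0 - 3/(-3))/(4*(-1) - 2))²) - 96) - 145 = (((0 - 3/(-3))/(4*(-1) - 2))² - 96) - 145 = (((0 - 3*(-⅓))/(-4 - 2))² - 96) - 145 = (((0 + 1)/(-6))² - 96) - 145 = ((1*(-⅙))² - 96) - 145 = ((-⅙)² - 96) - 145 = (1/36 - 96) - 145 = -3455/36 - 145 = -8675/36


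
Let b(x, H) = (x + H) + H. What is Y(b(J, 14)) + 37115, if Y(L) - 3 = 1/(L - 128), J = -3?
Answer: 3823153/103 ≈ 37118.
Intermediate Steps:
b(x, H) = x + 2*H (b(x, H) = (H + x) + H = x + 2*H)
Y(L) = 3 + 1/(-128 + L) (Y(L) = 3 + 1/(L - 128) = 3 + 1/(-128 + L))
Y(b(J, 14)) + 37115 = (-383 + 3*(-3 + 2*14))/(-128 + (-3 + 2*14)) + 37115 = (-383 + 3*(-3 + 28))/(-128 + (-3 + 28)) + 37115 = (-383 + 3*25)/(-128 + 25) + 37115 = (-383 + 75)/(-103) + 37115 = -1/103*(-308) + 37115 = 308/103 + 37115 = 3823153/103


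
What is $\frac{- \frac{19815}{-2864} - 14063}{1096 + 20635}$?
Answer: $- \frac{40256617}{62237584} \approx -0.64682$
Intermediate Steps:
$\frac{- \frac{19815}{-2864} - 14063}{1096 + 20635} = \frac{\left(-19815\right) \left(- \frac{1}{2864}\right) - 14063}{21731} = \left(\frac{19815}{2864} - 14063\right) \frac{1}{21731} = \left(- \frac{40256617}{2864}\right) \frac{1}{21731} = - \frac{40256617}{62237584}$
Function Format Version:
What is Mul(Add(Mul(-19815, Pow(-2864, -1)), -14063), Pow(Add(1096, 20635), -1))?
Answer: Rational(-40256617, 62237584) ≈ -0.64682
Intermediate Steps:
Mul(Add(Mul(-19815, Pow(-2864, -1)), -14063), Pow(Add(1096, 20635), -1)) = Mul(Add(Mul(-19815, Rational(-1, 2864)), -14063), Pow(21731, -1)) = Mul(Add(Rational(19815, 2864), -14063), Rational(1, 21731)) = Mul(Rational(-40256617, 2864), Rational(1, 21731)) = Rational(-40256617, 62237584)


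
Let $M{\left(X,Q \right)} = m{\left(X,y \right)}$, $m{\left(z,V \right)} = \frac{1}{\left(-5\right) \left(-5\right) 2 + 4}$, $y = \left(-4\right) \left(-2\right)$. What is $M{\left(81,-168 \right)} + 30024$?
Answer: $\frac{1621297}{54} \approx 30024.0$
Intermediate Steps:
$y = 8$
$m{\left(z,V \right)} = \frac{1}{54}$ ($m{\left(z,V \right)} = \frac{1}{25 \cdot 2 + 4} = \frac{1}{50 + 4} = \frac{1}{54}$)
$M{\left(X,Q \right)} = \frac{1}{54}$
$M{\left(81,-168 \right)} + 30024 = \frac{1}{54} + 30024 = \frac{1621297}{54}$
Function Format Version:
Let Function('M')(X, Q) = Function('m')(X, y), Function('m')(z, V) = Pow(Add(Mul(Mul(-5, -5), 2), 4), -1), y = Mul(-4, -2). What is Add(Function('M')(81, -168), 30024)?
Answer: Rational(1621297, 54) ≈ 30024.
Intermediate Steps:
y = 8
Function('m')(z, V) = Rational(1, 54) (Function('m')(z, V) = Pow(Add(Mul(25, 2), 4), -1) = Pow(Add(50, 4), -1) = Pow(54, -1) = Rational(1, 54))
Function('M')(X, Q) = Rational(1, 54)
Add(Function('M')(81, -168), 30024) = Add(Rational(1, 54), 30024) = Rational(1621297, 54)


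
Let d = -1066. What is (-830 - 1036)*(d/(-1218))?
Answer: -331526/203 ≈ -1633.1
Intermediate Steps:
(-830 - 1036)*(d/(-1218)) = (-830 - 1036)*(-1066/(-1218)) = -(-1989156)*(-1)/1218 = -1866*533/609 = -331526/203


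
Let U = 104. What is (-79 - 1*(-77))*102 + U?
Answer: -100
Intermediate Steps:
(-79 - 1*(-77))*102 + U = (-79 - 1*(-77))*102 + 104 = (-79 + 77)*102 + 104 = -2*102 + 104 = -204 + 104 = -100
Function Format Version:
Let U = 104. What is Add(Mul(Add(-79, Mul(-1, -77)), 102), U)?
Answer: -100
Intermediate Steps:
Add(Mul(Add(-79, Mul(-1, -77)), 102), U) = Add(Mul(Add(-79, Mul(-1, -77)), 102), 104) = Add(Mul(Add(-79, 77), 102), 104) = Add(Mul(-2, 102), 104) = Add(-204, 104) = -100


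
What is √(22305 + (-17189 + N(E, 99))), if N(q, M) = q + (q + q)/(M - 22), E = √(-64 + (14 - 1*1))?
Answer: √(30332764 + 6083*I*√51)/77 ≈ 71.526 + 0.051218*I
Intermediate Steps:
E = I*√51 (E = √(-64 + (14 - 1)) = √(-64 + 13) = √(-51) = I*√51 ≈ 7.1414*I)
N(q, M) = q + 2*q/(-22 + M) (N(q, M) = q + (2*q)/(-22 + M) = q + 2*q/(-22 + M))
√(22305 + (-17189 + N(E, 99))) = √(22305 + (-17189 + (I*√51)*(-20 + 99)/(-22 + 99))) = √(22305 + (-17189 + (I*√51)*79/77)) = √(22305 + (-17189 + (I*√51)*(1/77)*79)) = √(22305 + (-17189 + 79*I*√51/77)) = √(5116 + 79*I*√51/77)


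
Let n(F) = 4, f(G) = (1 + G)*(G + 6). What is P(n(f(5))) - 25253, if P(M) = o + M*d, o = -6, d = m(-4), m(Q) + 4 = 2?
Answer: -25267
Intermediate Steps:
m(Q) = -2 (m(Q) = -4 + 2 = -2)
d = -2
f(G) = (1 + G)*(6 + G)
P(M) = -6 - 2*M (P(M) = -6 + M*(-2) = -6 - 2*M)
P(n(f(5))) - 25253 = (-6 - 2*4) - 25253 = (-6 - 8) - 25253 = -14 - 25253 = -25267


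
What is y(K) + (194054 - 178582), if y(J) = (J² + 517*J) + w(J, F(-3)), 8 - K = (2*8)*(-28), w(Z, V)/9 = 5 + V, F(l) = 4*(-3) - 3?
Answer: 459070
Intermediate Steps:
F(l) = -15 (F(l) = -12 - 3 = -15)
w(Z, V) = 45 + 9*V (w(Z, V) = 9*(5 + V) = 45 + 9*V)
K = 456 (K = 8 - 2*8*(-28) = 8 - 16*(-28) = 8 - 1*(-448) = 8 + 448 = 456)
y(J) = -90 + J² + 517*J (y(J) = (J² + 517*J) + (45 + 9*(-15)) = (J² + 517*J) + (45 - 135) = (J² + 517*J) - 90 = -90 + J² + 517*J)
y(K) + (194054 - 178582) = (-90 + 456² + 517*456) + (194054 - 178582) = (-90 + 207936 + 235752) + 15472 = 443598 + 15472 = 459070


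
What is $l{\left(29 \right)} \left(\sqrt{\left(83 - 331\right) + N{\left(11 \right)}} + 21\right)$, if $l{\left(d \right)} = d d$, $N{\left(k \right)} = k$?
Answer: $17661 + 841 i \sqrt{237} \approx 17661.0 + 12947.0 i$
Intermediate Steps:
$l{\left(d \right)} = d^{2}$
$l{\left(29 \right)} \left(\sqrt{\left(83 - 331\right) + N{\left(11 \right)}} + 21\right) = 29^{2} \left(\sqrt{\left(83 - 331\right) + 11} + 21\right) = 841 \left(\sqrt{\left(83 - 331\right) + 11} + 21\right) = 841 \left(\sqrt{-248 + 11} + 21\right) = 841 \left(\sqrt{-237} + 21\right) = 841 \left(i \sqrt{237} + 21\right) = 841 \left(21 + i \sqrt{237}\right) = 17661 + 841 i \sqrt{237}$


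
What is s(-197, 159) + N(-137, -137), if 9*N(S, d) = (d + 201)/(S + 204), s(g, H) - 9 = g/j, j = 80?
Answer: 320489/48240 ≈ 6.6436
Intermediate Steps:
s(g, H) = 9 + g/80
N(S, d) = (201 + d)/(9*(204 + S)) (N(S, d) = ((d + 201)/(S + 204))/9 = ((201 + d)/(204 + S))/9 = (201 + d)/(9*(204 + S)))
s(-197, 159) + N(-137, -137) = (9 + (1/80)*(-197)) + (201 - 137)/(9*(204 - 137)) = (9 - 197/80) + (⅑)*64/67 = 523/80 + (⅑)*(1/67)*64 = 523/80 + 64/603 = 320489/48240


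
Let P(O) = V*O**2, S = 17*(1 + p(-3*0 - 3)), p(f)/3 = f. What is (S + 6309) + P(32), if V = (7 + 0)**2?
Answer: 56349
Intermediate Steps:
p(f) = 3*f
V = 49 (V = 7**2 = 49)
S = -136 (S = 17*(1 + 3*(-3*0 - 3)) = 17*(1 + 3*(0 - 3)) = 17*(1 + 3*(-3)) = 17*(1 - 9) = 17*(-8) = -136)
P(O) = 49*O**2
(S + 6309) + P(32) = (-136 + 6309) + 49*32**2 = 6173 + 49*1024 = 6173 + 50176 = 56349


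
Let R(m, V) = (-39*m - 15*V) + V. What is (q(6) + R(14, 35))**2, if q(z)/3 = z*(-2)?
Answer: 1149184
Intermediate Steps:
q(z) = -6*z (q(z) = 3*(z*(-2)) = 3*(-2*z) = -6*z)
R(m, V) = -39*m - 14*V
(q(6) + R(14, 35))**2 = (-6*6 + (-39*14 - 14*35))**2 = (-36 + (-546 - 490))**2 = (-36 - 1036)**2 = (-1072)**2 = 1149184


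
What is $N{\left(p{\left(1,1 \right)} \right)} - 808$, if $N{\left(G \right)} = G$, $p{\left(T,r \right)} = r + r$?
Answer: $-806$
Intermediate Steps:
$p{\left(T,r \right)} = 2 r$
$N{\left(p{\left(1,1 \right)} \right)} - 808 = 2 \cdot 1 - 808 = 2 - 808 = -806$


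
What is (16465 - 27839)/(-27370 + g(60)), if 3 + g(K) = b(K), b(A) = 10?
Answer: 11374/27363 ≈ 0.41567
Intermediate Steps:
g(K) = 7 (g(K) = -3 + 10 = 7)
(16465 - 27839)/(-27370 + g(60)) = (16465 - 27839)/(-27370 + 7) = -11374/(-27363) = -11374*(-1/27363) = 11374/27363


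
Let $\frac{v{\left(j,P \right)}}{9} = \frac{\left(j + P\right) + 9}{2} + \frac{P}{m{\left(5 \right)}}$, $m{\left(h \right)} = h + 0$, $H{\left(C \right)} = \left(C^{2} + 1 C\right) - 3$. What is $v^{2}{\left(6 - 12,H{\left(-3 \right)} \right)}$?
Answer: $\frac{26244}{25} \approx 1049.8$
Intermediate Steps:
$H{\left(C \right)} = -3 + C + C^{2}$ ($H{\left(C \right)} = \left(C^{2} + C\right) - 3 = \left(C + C^{2}\right) - 3 = -3 + C + C^{2}$)
$m{\left(h \right)} = h$
$v{\left(j,P \right)} = \frac{81}{2} + \frac{9 j}{2} + \frac{63 P}{10}$ ($v{\left(j,P \right)} = 9 \left(\frac{\left(j + P\right) + 9}{2} + \frac{P}{5}\right) = 9 \left(\left(\left(P + j\right) + 9\right) \frac{1}{2} + P \frac{1}{5}\right) = 9 \left(\left(9 + P + j\right) \frac{1}{2} + \frac{P}{5}\right) = 9 \left(\left(\frac{9}{2} + \frac{P}{2} + \frac{j}{2}\right) + \frac{P}{5}\right) = 9 \left(\frac{9}{2} + \frac{j}{2} + \frac{7 P}{10}\right) = \frac{81}{2} + \frac{9 j}{2} + \frac{63 P}{10}$)
$v^{2}{\left(6 - 12,H{\left(-3 \right)} \right)} = \left(\frac{81}{2} + \frac{9 \left(6 - 12\right)}{2} + \frac{63 \left(-3 - 3 + \left(-3\right)^{2}\right)}{10}\right)^{2} = \left(\frac{81}{2} + \frac{9}{2} \left(-6\right) + \frac{63 \left(-3 - 3 + 9\right)}{10}\right)^{2} = \left(\frac{81}{2} - 27 + \frac{63}{10} \cdot 3\right)^{2} = \left(\frac{81}{2} - 27 + \frac{189}{10}\right)^{2} = \left(\frac{162}{5}\right)^{2} = \frac{26244}{25}$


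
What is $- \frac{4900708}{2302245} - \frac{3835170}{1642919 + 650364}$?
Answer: $- \frac{20068211301014}{5279699320335} \approx -3.801$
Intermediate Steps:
$- \frac{4900708}{2302245} - \frac{3835170}{1642919 + 650364} = \left(-4900708\right) \frac{1}{2302245} - \frac{3835170}{2293283} = - \frac{4900708}{2302245} - \frac{3835170}{2293283} = - \frac{20068211301014}{5279699320335}$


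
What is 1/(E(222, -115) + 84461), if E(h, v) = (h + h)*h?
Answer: 1/183029 ≈ 5.4636e-6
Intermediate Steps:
E(h, v) = 2*h² (E(h, v) = (2*h)*h = 2*h²)
1/(E(222, -115) + 84461) = 1/(2*222² + 84461) = 1/(2*49284 + 84461) = 1/(98568 + 84461) = 1/183029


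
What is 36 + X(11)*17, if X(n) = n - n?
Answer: 36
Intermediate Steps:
X(n) = 0
36 + X(11)*17 = 36 + 0*17 = 36 + 0 = 36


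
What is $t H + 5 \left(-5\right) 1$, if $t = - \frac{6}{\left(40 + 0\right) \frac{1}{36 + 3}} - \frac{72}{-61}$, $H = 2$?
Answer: $- \frac{20947}{610} \approx -34.339$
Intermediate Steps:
$t = - \frac{5697}{1220}$ ($t = - \frac{6}{40 \cdot \frac{1}{39}} - - \frac{72}{61} = - \frac{6}{40 \cdot \frac{1}{39}} + \frac{72}{61} = - \frac{6}{\frac{40}{39}} + \frac{72}{61} = \left(-6\right) \frac{39}{40} + \frac{72}{61} = - \frac{117}{20} + \frac{72}{61} = - \frac{5697}{1220} \approx -4.6697$)
$t H + 5 \left(-5\right) 1 = \left(- \frac{5697}{1220}\right) 2 + 5 \left(-5\right) 1 = - \frac{5697}{610} - 25 = - \frac{20947}{610}$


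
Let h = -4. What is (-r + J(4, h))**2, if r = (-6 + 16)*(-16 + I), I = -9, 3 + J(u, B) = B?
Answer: 59049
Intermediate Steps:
J(u, B) = -3 + B
r = -250 (r = (-6 + 16)*(-16 - 9) = 10*(-25) = -250)
(-r + J(4, h))**2 = (-1*(-250) + (-3 - 4))**2 = (250 - 7)**2 = 243**2 = 59049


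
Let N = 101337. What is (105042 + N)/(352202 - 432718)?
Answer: -206379/80516 ≈ -2.5632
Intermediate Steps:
(105042 + N)/(352202 - 432718) = (105042 + 101337)/(352202 - 432718) = 206379/(-80516) = 206379*(-1/80516) = -206379/80516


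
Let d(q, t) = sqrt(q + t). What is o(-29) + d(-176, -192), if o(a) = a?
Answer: -29 + 4*I*sqrt(23) ≈ -29.0 + 19.183*I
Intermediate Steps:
o(-29) + d(-176, -192) = -29 + sqrt(-176 - 192) = -29 + sqrt(-368) = -29 + 4*I*sqrt(23)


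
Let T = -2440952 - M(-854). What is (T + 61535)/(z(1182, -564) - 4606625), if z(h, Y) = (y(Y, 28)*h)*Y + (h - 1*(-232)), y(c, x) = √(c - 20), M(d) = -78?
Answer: 10957358135529/280748989002457 - 3172363171344*I*√146/280748989002457 ≈ 0.039029 - 0.13653*I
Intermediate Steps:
T = -2440874 (T = -2440952 - 1*(-78) = -2440952 + 78 = -2440874)
y(c, x) = √(-20 + c)
z(h, Y) = 232 + h + Y*h*√(-20 + Y) (z(h, Y) = (√(-20 + Y)*h)*Y + (h - 1*(-232)) = (h*√(-20 + Y))*Y + (h + 232) = Y*h*√(-20 + Y) + (232 + h) = 232 + h + Y*h*√(-20 + Y))
(T + 61535)/(z(1182, -564) - 4606625) = (-2440874 + 61535)/((232 + 1182 - 564*1182*√(-20 - 564)) - 4606625) = -2379339/((232 + 1182 - 564*1182*√(-584)) - 4606625) = -2379339/((232 + 1182 - 564*1182*2*I*√146) - 4606625) = -2379339/((232 + 1182 - 1333296*I*√146) - 4606625) = -2379339/((1414 - 1333296*I*√146) - 4606625) = -2379339/(-4605211 - 1333296*I*√146)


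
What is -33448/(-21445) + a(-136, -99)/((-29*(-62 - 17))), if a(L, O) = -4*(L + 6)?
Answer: 87780768/49130495 ≈ 1.7867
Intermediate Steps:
a(L, O) = -24 - 4*L (a(L, O) = -4*(6 + L) = -24 - 4*L)
-33448/(-21445) + a(-136, -99)/((-29*(-62 - 17))) = -33448/(-21445) + (-24 - 4*(-136))/((-29*(-62 - 17))) = -33448*(-1/21445) + (-24 + 544)/((-29*(-79))) = 33448/21445 + 520/2291 = 87780768/49130495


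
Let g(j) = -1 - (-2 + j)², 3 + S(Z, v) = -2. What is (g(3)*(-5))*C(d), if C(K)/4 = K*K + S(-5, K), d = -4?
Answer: 440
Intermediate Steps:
S(Z, v) = -5 (S(Z, v) = -3 - 2 = -5)
C(K) = -20 + 4*K² (C(K) = 4*(K*K - 5) = 4*(K² - 5) = 4*(-5 + K²) = -20 + 4*K²)
(g(3)*(-5))*C(d) = ((-1 - (-2 + 3)²)*(-5))*(-20 + 4*(-4)²) = ((-1 - 1*1²)*(-5))*(-20 + 4*16) = ((-1 - 1*1)*(-5))*(-20 + 64) = ((-1 - 1)*(-5))*44 = -2*(-5)*44 = 10*44 = 440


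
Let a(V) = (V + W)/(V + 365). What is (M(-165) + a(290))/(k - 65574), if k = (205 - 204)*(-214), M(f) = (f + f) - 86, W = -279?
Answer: 272469/43091140 ≈ 0.0063231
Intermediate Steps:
M(f) = -86 + 2*f (M(f) = 2*f - 86 = -86 + 2*f)
k = -214 (k = 1*(-214) = -214)
a(V) = (-279 + V)/(365 + V) (a(V) = (V - 279)/(V + 365) = (-279 + V)/(365 + V))
(M(-165) + a(290))/(k - 65574) = ((-86 + 2*(-165)) + (-279 + 290)/(365 + 290))/(-214 - 65574) = ((-86 - 330) + 11/655)/(-65788) = (-416 + (1/655)*11)*(-1/65788) = (-416 + 11/655)*(-1/65788) = -272469/655*(-1/65788) = 272469/43091140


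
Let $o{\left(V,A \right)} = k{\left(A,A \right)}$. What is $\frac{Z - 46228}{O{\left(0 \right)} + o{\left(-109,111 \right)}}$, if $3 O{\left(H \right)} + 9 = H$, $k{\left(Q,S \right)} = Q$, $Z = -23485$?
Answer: $- \frac{69713}{108} \approx -645.49$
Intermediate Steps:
$O{\left(H \right)} = -3 + \frac{H}{3}$
$o{\left(V,A \right)} = A$
$\frac{Z - 46228}{O{\left(0 \right)} + o{\left(-109,111 \right)}} = \frac{-23485 - 46228}{\left(-3 + \frac{1}{3} \cdot 0\right) + 111} = - \frac{69713}{\left(-3 + 0\right) + 111} = - \frac{69713}{-3 + 111} = - \frac{69713}{108}$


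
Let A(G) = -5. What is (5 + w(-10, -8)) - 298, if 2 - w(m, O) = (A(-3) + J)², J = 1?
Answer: -307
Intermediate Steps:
w(m, O) = -14 (w(m, O) = 2 - (-5 + 1)² = 2 - 1*(-4)² = 2 - 1*16 = 2 - 16 = -14)
(5 + w(-10, -8)) - 298 = (5 - 14) - 298 = -9 - 298 = -307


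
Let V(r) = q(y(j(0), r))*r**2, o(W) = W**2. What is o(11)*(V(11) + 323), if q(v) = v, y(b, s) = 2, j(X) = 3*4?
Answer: 68365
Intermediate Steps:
j(X) = 12
V(r) = 2*r**2
o(11)*(V(11) + 323) = 11**2*(2*11**2 + 323) = 121*(2*121 + 323) = 121*(242 + 323) = 121*565 = 68365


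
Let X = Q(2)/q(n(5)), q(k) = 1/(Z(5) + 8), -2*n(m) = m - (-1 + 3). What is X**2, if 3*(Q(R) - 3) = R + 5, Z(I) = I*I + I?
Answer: 369664/9 ≈ 41074.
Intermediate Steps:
Z(I) = I + I**2 (Z(I) = I**2 + I = I + I**2)
Q(R) = 14/3 + R/3 (Q(R) = 3 + (R + 5)/3 = 3 + (5 + R)/3 = 3 + (5/3 + R/3) = 14/3 + R/3)
n(m) = 1 - m/2 (n(m) = -(m - (-1 + 3))/2 = -(m - 1*2)/2 = -(m - 2)/2 = -(-2 + m)/2 = 1 - m/2)
q(k) = 1/38 (q(k) = 1/(5*(1 + 5) + 8) = 1/(5*6 + 8) = 1/(30 + 8) = 1/38)
X = 608/3 (X = (14/3 + (1/3)*2)/(1/38) = (14/3 + 2/3)*38 = (16/3)*38 = 608/3 ≈ 202.67)
X**2 = (608/3)**2 = 369664/9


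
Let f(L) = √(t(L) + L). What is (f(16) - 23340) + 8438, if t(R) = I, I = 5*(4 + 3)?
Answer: -14902 + √51 ≈ -14895.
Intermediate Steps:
I = 35 (I = 5*7 = 35)
t(R) = 35
f(L) = √(35 + L)
(f(16) - 23340) + 8438 = (√(35 + 16) - 23340) + 8438 = (√51 - 23340) + 8438 = (-23340 + √51) + 8438 = -14902 + √51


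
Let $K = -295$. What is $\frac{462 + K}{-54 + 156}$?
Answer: $\frac{167}{102} \approx 1.6373$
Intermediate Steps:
$\frac{462 + K}{-54 + 156} = \frac{462 - 295}{-54 + 156} = \frac{167}{102}$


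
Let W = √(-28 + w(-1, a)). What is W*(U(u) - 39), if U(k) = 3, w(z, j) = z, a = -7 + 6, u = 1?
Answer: -36*I*√29 ≈ -193.87*I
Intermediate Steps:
a = -1
W = I*√29 (W = √(-28 - 1) = √(-29) = I*√29 ≈ 5.3852*I)
W*(U(u) - 39) = (I*√29)*(3 - 39) = (I*√29)*(-36) = -36*I*√29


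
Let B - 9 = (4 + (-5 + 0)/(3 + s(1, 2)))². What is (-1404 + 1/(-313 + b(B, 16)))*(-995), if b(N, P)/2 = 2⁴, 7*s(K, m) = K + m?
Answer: 392552375/281 ≈ 1.3970e+6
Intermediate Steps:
s(K, m) = K/7 + m/7 (s(K, m) = (K + m)/7 = K/7 + m/7)
B = 8905/576 (B = 9 + (4 + (-5 + 0)/(3 + ((⅐)*1 + (⅐)*2)))² = 9 + (4 - 5/(3 + (⅐ + 2/7)))² = 9 + (4 - 5/(3 + 3/7))² = 9 + (4 - 5/24/7)² = 9 + (4 - 5*7/24)² = 9 + (4 - 35/24)² = 9 + (61/24)² = 9 + 3721/576 = 8905/576 ≈ 15.460)
b(N, P) = 32 (b(N, P) = 2*2⁴ = 2*16 = 32)
(-1404 + 1/(-313 + b(B, 16)))*(-995) = (-1404 + 1/(-313 + 32))*(-995) = (-1404 + 1/(-281))*(-995) = (-1404 - 1/281)*(-995) = -394525/281*(-995) = 392552375/281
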